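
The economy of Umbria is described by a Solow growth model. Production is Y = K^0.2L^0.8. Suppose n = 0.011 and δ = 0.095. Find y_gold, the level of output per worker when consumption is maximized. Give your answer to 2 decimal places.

n + δ = 0.011 + 0.095 = 0.106.
Golden rule sets MPK = n+δ: 0.2·k^(0.2−1) = 0.106, so k_gold = (0.2/0.106)^(1/0.8) ≈ 2.2113.
Output: y_gold = k_gold^0.2 = 2.2113^0.2 ≈ 1.1720.

y_gold ≈ 1.17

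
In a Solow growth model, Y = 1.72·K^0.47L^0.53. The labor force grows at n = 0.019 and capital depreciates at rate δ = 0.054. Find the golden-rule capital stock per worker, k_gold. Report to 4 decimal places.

k_gold ≈ 93.4080

Break-even investment rate: n + δ = 0.019 + 0.054 = 0.073.
Maximizing c = f(k) − (n+δ)·k gives f'(k) = n+δ, i.e. 0.47·1.72·k^(0.47−1) = 0.073, so k_gold = (0.47·1.72/0.073)^(1/0.53) ≈ 93.4080.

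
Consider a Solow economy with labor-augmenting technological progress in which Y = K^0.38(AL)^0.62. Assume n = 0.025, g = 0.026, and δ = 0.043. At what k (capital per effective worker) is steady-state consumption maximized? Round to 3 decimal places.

k_gold ≈ 9.516

n + g + δ = 0.025 + 0.026 + 0.043 = 0.094.
Golden rule sets MPK = n+g+δ: 0.38·k^(0.38−1) = 0.094, so k_gold = (0.38/0.094)^(1/0.62) ≈ 9.5165.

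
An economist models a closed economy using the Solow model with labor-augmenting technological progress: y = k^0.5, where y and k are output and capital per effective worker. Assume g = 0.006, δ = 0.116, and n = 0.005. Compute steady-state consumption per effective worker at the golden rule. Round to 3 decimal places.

c_gold ≈ 1.969

Capital per effective worker breaks even when investment replaces (n + g + δ)·k; here n + g + δ = 0.127.
Setting f'(k) = n+g+δ gives 0.5·k^(0.5−1) = 0.127, hence k_gold = (0.5/0.127)^(1/0.5) ≈ 15.5000.
y_gold = 15.5000^0.5 ≈ 3.9370.
c_gold = y_gold − (n+g+δ)·k_gold = 3.9370 − 0.127·15.5000 ≈ 1.9685.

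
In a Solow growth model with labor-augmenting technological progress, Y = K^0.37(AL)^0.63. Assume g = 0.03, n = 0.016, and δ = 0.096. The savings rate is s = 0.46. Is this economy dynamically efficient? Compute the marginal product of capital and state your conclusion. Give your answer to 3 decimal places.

dynamically inefficient; MPK ≈ 0.114

The effective depreciation rate is n + g + δ = 0.016 + 0.03 + 0.096 = 0.142.
Steady-state k*: s·k^0.37 = 0.142·k gives k* = (0.46/0.142)^(1/0.63) ≈ 6.4605.
MPK = 0.37·6.4605^(-0.63) ≈ 0.1142.
MPK < n+g+δ = 0.142, so the economy is dynamically inefficient (over-saving).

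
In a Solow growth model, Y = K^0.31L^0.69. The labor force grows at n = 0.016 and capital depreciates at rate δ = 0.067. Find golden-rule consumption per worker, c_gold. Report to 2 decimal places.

Break-even investment rate: n + δ = 0.016 + 0.067 = 0.083.
Setting f'(k) = n+δ gives 0.31·k^(0.31−1) = 0.083, hence k_gold = (0.31/0.083)^(1/0.69) ≈ 6.7514.
y_gold = 6.7514^0.31 ≈ 1.8076.
c_gold = y_gold − (n+δ)·k_gold = 1.8076 − 0.083·6.7514 ≈ 1.2473.

c_gold ≈ 1.25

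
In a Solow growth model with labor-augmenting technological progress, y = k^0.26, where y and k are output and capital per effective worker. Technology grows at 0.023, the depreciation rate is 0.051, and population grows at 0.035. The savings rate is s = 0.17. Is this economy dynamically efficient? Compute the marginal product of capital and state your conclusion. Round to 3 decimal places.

The effective depreciation rate is n + g + δ = 0.035 + 0.023 + 0.051 = 0.109.
Steady-state k*: s·k^0.26 = 0.109·k gives k* = (0.17/0.109)^(1/0.74) ≈ 1.8232.
MPK = 0.26·1.8232^(-0.74) ≈ 0.1667.
MPK > n+g+δ = 0.109, so the economy is dynamically efficient (under-saving).

dynamically efficient; MPK ≈ 0.167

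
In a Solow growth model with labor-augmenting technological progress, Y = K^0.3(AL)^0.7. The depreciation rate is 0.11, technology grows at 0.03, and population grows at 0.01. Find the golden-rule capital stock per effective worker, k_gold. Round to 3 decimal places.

k_gold ≈ 2.692

Break-even investment rate: n + g + δ = 0.01 + 0.03 + 0.11 = 0.15.
Maximizing c = f(k) − (n+g+δ)·k gives f'(k) = n+g+δ, i.e. 0.3·k^(0.3−1) = 0.15, so k_gold = (0.3/0.15)^(1/0.7) ≈ 2.6918.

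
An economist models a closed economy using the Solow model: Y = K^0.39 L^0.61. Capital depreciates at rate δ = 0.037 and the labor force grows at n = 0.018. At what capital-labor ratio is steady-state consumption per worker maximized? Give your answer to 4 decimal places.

k_gold ≈ 24.8081

Capital per worker breaks even when investment replaces (n + δ)·k; here n + δ = 0.055.
Golden rule sets MPK = n+δ: 0.39·k^(0.39−1) = 0.055, so k_gold = (0.39/0.055)^(1/0.61) ≈ 24.8081.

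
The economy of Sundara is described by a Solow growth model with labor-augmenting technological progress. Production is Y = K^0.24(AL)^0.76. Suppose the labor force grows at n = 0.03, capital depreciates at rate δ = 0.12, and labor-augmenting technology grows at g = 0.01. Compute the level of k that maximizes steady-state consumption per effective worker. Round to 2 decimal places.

n + g + δ = 0.03 + 0.01 + 0.12 = 0.16.
Setting f'(k) = n+g+δ gives 0.24·k^(0.24−1) = 0.16, hence k_gold = (0.24/0.16)^(1/0.76) ≈ 1.7049.

k_gold ≈ 1.70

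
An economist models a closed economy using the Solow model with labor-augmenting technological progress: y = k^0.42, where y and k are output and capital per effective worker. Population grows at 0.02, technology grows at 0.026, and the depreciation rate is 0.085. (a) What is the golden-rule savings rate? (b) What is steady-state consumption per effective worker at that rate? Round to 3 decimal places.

(a) s_gold = 0.420; (b) c_gold ≈ 1.348

Capital per effective worker breaks even when investment replaces (n + g + δ)·k; here n + g + δ = 0.131.
For Cobb-Douglas, s_gold equals capital's share: s_gold = 0.42.
At the golden rule the marginal product of capital equals n+g+δ: 0.42·k^(0.42−1) = 0.131. Solving, k_gold = (0.42/0.131)^(1/0.58) ≈ 7.4538.
y_gold = 7.4538^0.42 ≈ 2.3249; c_gold = (1−0.42)·y_gold ≈ 1.3484.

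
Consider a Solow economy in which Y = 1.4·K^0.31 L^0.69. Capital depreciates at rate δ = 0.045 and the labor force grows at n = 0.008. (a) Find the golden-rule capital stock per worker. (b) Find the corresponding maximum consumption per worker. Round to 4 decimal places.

(a) k_gold ≈ 21.0619; (b) c_gold ≈ 2.4846

The effective depreciation rate is n + δ = 0.008 + 0.045 = 0.053.
At the golden rule the marginal product of capital equals n+δ: 0.31·1.4·k^(0.31−1) = 0.053. Solving, k_gold = (0.31·1.4/0.053)^(1/0.69) ≈ 21.0619.
y_gold = 1.4·21.0619^0.31 ≈ 3.6009; c_gold = y_gold − 0.053·k_gold ≈ 2.4846.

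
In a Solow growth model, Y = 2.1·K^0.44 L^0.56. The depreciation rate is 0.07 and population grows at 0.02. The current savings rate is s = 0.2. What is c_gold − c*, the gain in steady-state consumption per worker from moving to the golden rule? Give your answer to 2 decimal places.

Δc ≈ 1.69

The effective depreciation rate is n + δ = 0.02 + 0.07 = 0.09.
Current steady state (s = 0.2): k* = (0.2·2.1/0.09)^(1/0.56) ≈ 15.6551, y* = 2.1·15.6551^0.44 ≈ 7.0448, c* = (1−0.2)·7.0448 ≈ 5.6358.
Maximizing c = f(k) − (n+δ)·k gives f'(k) = n+δ, i.e. 0.44·2.1·k^(0.44−1) = 0.09, so k_gold = (0.44·2.1/0.09)^(1/0.56) ≈ 63.9918.
y_gold = 2.1·63.9918^0.44 ≈ 13.0892, c_gold = y_gold − 0.09·k_gold ≈ 7.3300.
Gain: Δc = 7.3300 − 5.6358 ≈ 1.6941.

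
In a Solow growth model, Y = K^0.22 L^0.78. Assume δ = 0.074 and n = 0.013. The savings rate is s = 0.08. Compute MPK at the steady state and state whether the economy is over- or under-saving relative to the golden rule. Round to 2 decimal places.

Capital per worker breaks even when investment replaces (n + δ)·k; here n + δ = 0.087.
Steady-state k*: s·k^0.22 = 0.087·k gives k* = (0.08/0.087)^(1/0.78) ≈ 0.8980.
MPK = 0.22·0.8980^(-0.78) ≈ 0.2392.
MPK > n+δ = 0.087, so the economy is dynamically efficient (under-saving).

under-saving; MPK ≈ 0.24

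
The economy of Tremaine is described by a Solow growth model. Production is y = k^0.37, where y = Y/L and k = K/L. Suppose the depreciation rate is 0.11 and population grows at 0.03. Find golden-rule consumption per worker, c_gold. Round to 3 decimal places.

n + δ = 0.03 + 0.11 = 0.14.
Golden rule sets MPK = n+δ: 0.37·k^(0.37−1) = 0.14, so k_gold = (0.37/0.14)^(1/0.63) ≈ 4.6769.
y_gold = 4.6769^0.37 ≈ 1.7696.
c_gold = y_gold − (n+δ)·k_gold = 1.7696 − 0.14·4.6769 ≈ 1.1149.

c_gold ≈ 1.115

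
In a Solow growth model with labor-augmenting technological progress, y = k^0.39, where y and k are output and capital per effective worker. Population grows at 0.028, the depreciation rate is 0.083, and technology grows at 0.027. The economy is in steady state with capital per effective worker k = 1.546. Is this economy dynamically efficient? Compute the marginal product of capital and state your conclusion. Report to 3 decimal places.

dynamically efficient; MPK ≈ 0.299

n + g + δ = 0.028 + 0.027 + 0.083 = 0.138.
MPK = 0.39·k^(0.39−1) = 0.39·1.546^(-0.61) ≈ 0.2990.
MPK > 0.138, so the economy is dynamically efficient (under-saving).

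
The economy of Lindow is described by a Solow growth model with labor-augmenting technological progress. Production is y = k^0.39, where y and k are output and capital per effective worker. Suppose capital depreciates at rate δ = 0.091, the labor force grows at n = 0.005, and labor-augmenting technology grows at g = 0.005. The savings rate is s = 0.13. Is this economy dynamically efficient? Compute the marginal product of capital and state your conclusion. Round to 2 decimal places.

The effective depreciation rate is n + g + δ = 0.005 + 0.005 + 0.091 = 0.101.
Steady-state k*: s·k^0.39 = 0.101·k gives k* = (0.13/0.101)^(1/0.61) ≈ 1.5125.
MPK = 0.39·1.5125^(-0.61) ≈ 0.3030.
MPK > n+g+δ = 0.101, so the economy is dynamically efficient (under-saving).

dynamically efficient; MPK ≈ 0.30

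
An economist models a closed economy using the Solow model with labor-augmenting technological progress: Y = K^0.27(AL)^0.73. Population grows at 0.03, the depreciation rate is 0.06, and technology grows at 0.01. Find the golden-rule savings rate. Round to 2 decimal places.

Capital per effective worker breaks even when investment replaces (n + g + δ)·k; here n + g + δ = 0.1.
At the golden rule MPK = n+g+δ, and in any Cobb-Douglas steady state s = (n+g+δ)·k/y = MPK·k/y = capital's share 0.27.

s_gold = 0.27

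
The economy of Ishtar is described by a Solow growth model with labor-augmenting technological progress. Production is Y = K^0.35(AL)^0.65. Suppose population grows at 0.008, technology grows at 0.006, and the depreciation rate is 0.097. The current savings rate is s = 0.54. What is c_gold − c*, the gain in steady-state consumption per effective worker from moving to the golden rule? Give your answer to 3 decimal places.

Δc ≈ 0.128

Capital per effective worker breaks even when investment replaces (n + g + δ)·k; here n + g + δ = 0.111.
Current steady state (s = 0.54): k* = (0.54/0.111)^(1/0.65) ≈ 11.4033, y* = 11.4033^0.35 ≈ 2.3440, c* = (1−0.54)·2.3440 ≈ 1.0782.
Maximizing c = f(k) − (n+g+δ)·k gives f'(k) = n+g+δ, i.e. 0.35·k^(0.35−1) = 0.111, so k_gold = (0.35/0.111)^(1/0.65) ≈ 5.8519.
y_gold = 5.8519^0.35 ≈ 1.8559, c_gold = y_gold − 0.111·k_gold ≈ 1.2063.
Gain: Δc = 1.2063 − 1.0782 ≈ 0.1281.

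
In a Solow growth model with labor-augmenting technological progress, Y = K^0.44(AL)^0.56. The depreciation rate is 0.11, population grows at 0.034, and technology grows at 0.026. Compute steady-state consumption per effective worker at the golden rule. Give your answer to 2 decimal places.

c_gold ≈ 1.18

Capital per effective worker breaks even when investment replaces (n + g + δ)·k; here n + g + δ = 0.17.
Golden rule sets MPK = n+g+δ: 0.44·k^(0.44−1) = 0.17, so k_gold = (0.44/0.17)^(1/0.56) ≈ 5.4639.
y_gold = 5.4639^0.44 ≈ 2.1111.
c_gold = y_gold − (n+g+δ)·k_gold = 2.1111 − 0.17·5.4639 ≈ 1.1822.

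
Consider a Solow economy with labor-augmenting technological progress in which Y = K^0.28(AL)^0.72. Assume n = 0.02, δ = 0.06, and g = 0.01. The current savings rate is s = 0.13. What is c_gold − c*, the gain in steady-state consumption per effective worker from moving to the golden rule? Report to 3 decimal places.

Δc ≈ 0.116

Break-even investment rate: n + g + δ = 0.02 + 0.01 + 0.06 = 0.09.
Current steady state (s = 0.13): k* = (0.13/0.09)^(1/0.72) ≈ 1.6665, y* = 1.6665^0.28 ≈ 1.1537, c* = (1−0.13)·1.1537 ≈ 1.0037.
Maximizing c = f(k) − (n+g+δ)·k gives f'(k) = n+g+δ, i.e. 0.28·k^(0.28−1) = 0.09, so k_gold = (0.28/0.09)^(1/0.72) ≈ 4.8373.
y_gold = 4.8373^0.28 ≈ 1.5549, c_gold = y_gold − 0.09·k_gold ≈ 1.1195.
Gain: Δc = 1.1195 − 1.0037 ≈ 0.1157.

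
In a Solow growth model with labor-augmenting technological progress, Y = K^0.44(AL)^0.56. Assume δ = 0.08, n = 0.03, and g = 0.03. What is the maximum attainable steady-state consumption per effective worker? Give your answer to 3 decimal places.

c_gold ≈ 1.377

Break-even investment rate: n + g + δ = 0.03 + 0.03 + 0.08 = 0.14.
Maximizing c = f(k) − (n+g+δ)·k gives f'(k) = n+g+δ, i.e. 0.44·k^(0.44−1) = 0.14, so k_gold = (0.44/0.14)^(1/0.56) ≈ 7.7282.
y_gold = 7.7282^0.44 ≈ 2.4590.
c_gold = y_gold − (n+g+δ)·k_gold = 2.4590 − 0.14·7.7282 ≈ 1.3770.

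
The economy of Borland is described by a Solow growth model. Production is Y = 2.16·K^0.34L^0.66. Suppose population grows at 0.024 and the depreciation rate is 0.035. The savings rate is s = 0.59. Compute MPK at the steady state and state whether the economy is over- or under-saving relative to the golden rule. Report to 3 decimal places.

n + δ = 0.024 + 0.035 = 0.059.
Steady-state k*: s·A·k^0.34 = 0.059·k gives k* = (0.59·2.16/0.059)^(1/0.66) ≈ 105.1719.
MPK = 0.34·2.16·105.1719^(-0.66) ≈ 0.0340.
MPK < n+δ = 0.059, so the economy is dynamically inefficient (over-saving).

over-saving; MPK ≈ 0.034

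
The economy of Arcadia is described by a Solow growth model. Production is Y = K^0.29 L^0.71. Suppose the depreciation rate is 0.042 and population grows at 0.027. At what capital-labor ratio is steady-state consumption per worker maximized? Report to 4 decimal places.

Break-even investment rate: n + δ = 0.027 + 0.042 = 0.069.
Maximizing c = f(k) − (n+δ)·k gives f'(k) = n+δ, i.e. 0.29·k^(0.29−1) = 0.069, so k_gold = (0.29/0.069)^(1/0.71) ≈ 7.5551.

k_gold ≈ 7.5551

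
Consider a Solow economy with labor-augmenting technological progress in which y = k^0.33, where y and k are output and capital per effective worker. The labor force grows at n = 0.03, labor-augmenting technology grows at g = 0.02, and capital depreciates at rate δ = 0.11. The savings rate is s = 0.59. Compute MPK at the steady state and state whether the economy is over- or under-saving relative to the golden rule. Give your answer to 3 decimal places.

n + g + δ = 0.03 + 0.02 + 0.11 = 0.16.
Steady-state k*: s·k^0.33 = 0.16·k gives k* = (0.59/0.16)^(1/0.67) ≈ 7.0124.
MPK = 0.33·7.0124^(-0.67) ≈ 0.0895.
MPK < n+g+δ = 0.16, so the economy is dynamically inefficient (over-saving).

over-saving; MPK ≈ 0.089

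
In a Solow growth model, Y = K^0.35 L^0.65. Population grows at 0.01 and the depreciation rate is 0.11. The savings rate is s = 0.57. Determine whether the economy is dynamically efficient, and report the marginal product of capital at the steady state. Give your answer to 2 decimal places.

dynamically inefficient; MPK ≈ 0.07

The effective depreciation rate is n + δ = 0.01 + 0.11 = 0.12.
Steady-state k*: s·k^0.35 = 0.12·k gives k* = (0.57/0.12)^(1/0.65) ≈ 10.9918.
MPK = 0.35·10.9918^(-0.65) ≈ 0.0737.
MPK < n+δ = 0.12, so the economy is dynamically inefficient (over-saving).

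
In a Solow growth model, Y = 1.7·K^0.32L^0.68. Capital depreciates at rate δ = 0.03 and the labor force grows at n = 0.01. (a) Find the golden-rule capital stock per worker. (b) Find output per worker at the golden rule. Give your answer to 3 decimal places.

(a) k_gold ≈ 46.448; (b) y_gold ≈ 5.806

Capital per worker breaks even when investment replaces (n + δ)·k; here n + δ = 0.04.
Maximizing c = f(k) − (n+δ)·k gives f'(k) = n+δ, i.e. 0.32·1.7·k^(0.32−1) = 0.04, so k_gold = (0.32·1.7/0.04)^(1/0.68) ≈ 46.4482.
y_gold = 1.7·46.4482^0.32 ≈ 5.8060.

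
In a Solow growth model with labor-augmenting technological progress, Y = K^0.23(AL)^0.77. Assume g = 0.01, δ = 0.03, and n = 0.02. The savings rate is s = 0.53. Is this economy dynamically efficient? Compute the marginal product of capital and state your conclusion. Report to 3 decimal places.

dynamically inefficient; MPK ≈ 0.026

Capital per effective worker breaks even when investment replaces (n + g + δ)·k; here n + g + δ = 0.06.
Steady-state k*: s·k^0.23 = 0.06·k gives k* = (0.53/0.06)^(1/0.77) ≈ 16.9330.
MPK = 0.23·16.9330^(-0.77) ≈ 0.0260.
MPK < n+g+δ = 0.06, so the economy is dynamically inefficient (over-saving).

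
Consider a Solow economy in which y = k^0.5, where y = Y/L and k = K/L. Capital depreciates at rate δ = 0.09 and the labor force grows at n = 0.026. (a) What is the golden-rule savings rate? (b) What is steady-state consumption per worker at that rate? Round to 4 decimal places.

Capital per worker breaks even when investment replaces (n + δ)·k; here n + δ = 0.116.
For Cobb-Douglas, s_gold equals capital's share: s_gold = 0.5.
Maximizing c = f(k) − (n+δ)·k gives f'(k) = n+δ, i.e. 0.5·k^(0.5−1) = 0.116, so k_gold = (0.5/0.116)^(1/0.5) ≈ 18.5791.
y_gold = 18.5791^0.5 ≈ 4.3103; c_gold = (1−0.5)·y_gold ≈ 2.1552.

(a) s_gold = 0.5000; (b) c_gold ≈ 2.1552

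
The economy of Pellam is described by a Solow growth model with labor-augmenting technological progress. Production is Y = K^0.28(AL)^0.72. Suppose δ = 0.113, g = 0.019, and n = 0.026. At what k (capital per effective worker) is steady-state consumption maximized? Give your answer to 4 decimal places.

k_gold ≈ 2.2138

Capital per effective worker breaks even when investment replaces (n + g + δ)·k; here n + g + δ = 0.158.
Setting f'(k) = n+g+δ gives 0.28·k^(0.28−1) = 0.158, hence k_gold = (0.28/0.158)^(1/0.72) ≈ 2.2138.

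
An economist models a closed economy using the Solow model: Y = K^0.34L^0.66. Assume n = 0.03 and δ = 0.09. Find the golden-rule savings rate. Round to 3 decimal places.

s_gold = 0.340

n + δ = 0.03 + 0.09 = 0.12.
At the golden rule MPK = n+δ, and in any Cobb-Douglas steady state s = (n+δ)·k/y = MPK·k/y = capital's share 0.34.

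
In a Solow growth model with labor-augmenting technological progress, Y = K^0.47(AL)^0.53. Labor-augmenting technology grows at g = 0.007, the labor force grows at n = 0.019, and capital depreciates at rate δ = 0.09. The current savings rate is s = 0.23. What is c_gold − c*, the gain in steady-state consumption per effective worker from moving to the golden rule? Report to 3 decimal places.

Δc ≈ 0.420

Break-even investment rate: n + g + δ = 0.019 + 0.007 + 0.09 = 0.116.
Current steady state (s = 0.23): k* = (0.23/0.116)^(1/0.53) ≈ 3.6382, y* = 3.6382^0.47 ≈ 1.8349, c* = (1−0.23)·1.8349 ≈ 1.4129.
Golden rule sets MPK = n+g+δ: 0.47·k^(0.47−1) = 0.116, so k_gold = (0.47/0.116)^(1/0.53) ≈ 14.0117.
y_gold = 14.0117^0.47 ≈ 3.4582, c_gold = y_gold − 0.116·k_gold ≈ 1.8328.
Gain: Δc = 1.8328 − 1.4129 ≈ 0.4200.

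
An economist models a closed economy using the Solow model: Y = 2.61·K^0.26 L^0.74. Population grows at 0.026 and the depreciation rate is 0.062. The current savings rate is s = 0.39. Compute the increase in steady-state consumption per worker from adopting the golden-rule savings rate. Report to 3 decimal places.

n + δ = 0.026 + 0.062 = 0.088.
Current steady state (s = 0.39): k* = (0.39·2.61/0.088)^(1/0.74) ≈ 27.3393, y* = 2.61·27.3393^0.26 ≈ 6.1689, c* = (1−0.39)·6.1689 ≈ 3.7630.
At the golden rule the marginal product of capital equals n+δ: 0.26·2.61·k^(0.26−1) = 0.088. Solving, k_gold = (0.26·2.61/0.088)^(1/0.74) ≈ 15.8061.
y_gold = 2.61·15.8061^0.26 ≈ 5.3498, c_gold = y_gold − 0.088·k_gold ≈ 3.9588.
Gain: Δc = 3.9588 − 3.7630 ≈ 0.1958.

Δc ≈ 0.196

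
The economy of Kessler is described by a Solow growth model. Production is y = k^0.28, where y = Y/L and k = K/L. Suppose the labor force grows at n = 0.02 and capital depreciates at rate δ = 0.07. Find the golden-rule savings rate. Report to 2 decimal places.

s_gold = 0.28

Capital per worker breaks even when investment replaces (n + δ)·k; here n + δ = 0.09.
At the golden rule MPK = n+δ, and in any Cobb-Douglas steady state s = (n+δ)·k/y = MPK·k/y = capital's share 0.28.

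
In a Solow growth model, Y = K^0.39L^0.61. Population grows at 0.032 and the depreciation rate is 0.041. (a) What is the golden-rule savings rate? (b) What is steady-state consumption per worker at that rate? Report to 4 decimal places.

(a) s_gold = 0.3900; (b) c_gold ≈ 1.7808

Capital per worker breaks even when investment replaces (n + δ)·k; here n + δ = 0.073.
For Cobb-Douglas, s_gold equals capital's share: s_gold = 0.39.
At the golden rule the marginal product of capital equals n+δ: 0.39·k^(0.39−1) = 0.073. Solving, k_gold = (0.39/0.073)^(1/0.61) ≈ 15.5962.
y_gold = 15.5962^0.39 ≈ 2.9193; c_gold = (1−0.39)·y_gold ≈ 1.7808.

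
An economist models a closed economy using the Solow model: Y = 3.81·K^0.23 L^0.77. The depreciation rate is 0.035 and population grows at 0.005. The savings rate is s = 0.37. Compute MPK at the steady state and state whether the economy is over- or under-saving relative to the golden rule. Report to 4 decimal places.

over-saving; MPK ≈ 0.0249

Break-even investment rate: n + δ = 0.005 + 0.035 = 0.04.
Steady-state k*: s·A·k^0.23 = 0.04·k gives k* = (0.37·3.81/0.04)^(1/0.77) ≈ 102.1357.
MPK = 0.23·3.81·102.1357^(-0.77) ≈ 0.0249.
MPK < n+δ = 0.04, so the economy is dynamically inefficient (over-saving).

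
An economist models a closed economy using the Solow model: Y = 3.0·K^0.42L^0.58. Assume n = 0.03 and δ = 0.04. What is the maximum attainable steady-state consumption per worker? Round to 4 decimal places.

Capital per worker breaks even when investment replaces (n + δ)·k; here n + δ = 0.07.
Setting f'(k) = n+δ gives 0.42·3.0·k^(0.42−1) = 0.07, hence k_gold = (0.42·3.0/0.07)^(1/0.58) ≈ 145.9698.
y_gold = 3.0·145.9698^0.42 ≈ 24.3283.
c_gold = y_gold − (n+δ)·k_gold = 24.3283 − 0.07·145.9698 ≈ 14.1104.

c_gold ≈ 14.1104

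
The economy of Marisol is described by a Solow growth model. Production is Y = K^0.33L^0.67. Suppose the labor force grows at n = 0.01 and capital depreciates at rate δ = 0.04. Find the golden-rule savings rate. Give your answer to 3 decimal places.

s_gold = 0.330

The effective depreciation rate is n + δ = 0.01 + 0.04 = 0.05.
At the golden rule MPK = n+δ, and in any Cobb-Douglas steady state s = (n+δ)·k/y = MPK·k/y = capital's share 0.33.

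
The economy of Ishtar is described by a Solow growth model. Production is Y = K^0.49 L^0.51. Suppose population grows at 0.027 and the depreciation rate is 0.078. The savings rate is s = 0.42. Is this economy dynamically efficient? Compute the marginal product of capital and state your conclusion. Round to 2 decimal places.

dynamically efficient; MPK ≈ 0.12

Capital per worker breaks even when investment replaces (n + δ)·k; here n + δ = 0.105.
Steady-state k*: s·k^0.49 = 0.105·k gives k* = (0.42/0.105)^(1/0.51) ≈ 15.1534.
MPK = 0.49·15.1534^(-0.51) ≈ 0.1225.
MPK > n+δ = 0.105, so the economy is dynamically efficient (under-saving).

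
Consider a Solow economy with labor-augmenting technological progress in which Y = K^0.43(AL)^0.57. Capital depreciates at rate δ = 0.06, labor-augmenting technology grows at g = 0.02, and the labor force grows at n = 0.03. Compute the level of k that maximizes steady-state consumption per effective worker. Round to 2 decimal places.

Capital per effective worker breaks even when investment replaces (n + g + δ)·k; here n + g + δ = 0.11.
At the golden rule the marginal product of capital equals n+g+δ: 0.43·k^(0.43−1) = 0.11. Solving, k_gold = (0.43/0.11)^(1/0.57) ≈ 10.9328.

k_gold ≈ 10.93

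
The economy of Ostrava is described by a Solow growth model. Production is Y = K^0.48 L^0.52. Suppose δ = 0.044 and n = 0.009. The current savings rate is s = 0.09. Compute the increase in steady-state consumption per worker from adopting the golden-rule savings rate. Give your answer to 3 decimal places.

Δc ≈ 2.492

The effective depreciation rate is n + δ = 0.009 + 0.044 = 0.053.
Current steady state (s = 0.09): k* = (0.09/0.053)^(1/0.52) ≈ 2.7685, y* = 2.7685^0.48 ≈ 1.6303, c* = (1−0.09)·1.6303 ≈ 1.4836.
Maximizing c = f(k) − (n+δ)·k gives f'(k) = n+δ, i.e. 0.48·k^(0.48−1) = 0.053, so k_gold = (0.48/0.053)^(1/0.52) ≈ 69.2338.
y_gold = 69.2338^0.48 ≈ 7.6446, c_gold = y_gold − 0.053·k_gold ≈ 3.9752.
Gain: Δc = 3.9752 − 1.4836 ≈ 2.4916.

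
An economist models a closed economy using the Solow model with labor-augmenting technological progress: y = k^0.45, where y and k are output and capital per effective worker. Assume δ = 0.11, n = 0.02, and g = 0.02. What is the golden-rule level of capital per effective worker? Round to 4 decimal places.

k_gold ≈ 7.3704

n + g + δ = 0.02 + 0.02 + 0.11 = 0.15.
Maximizing c = f(k) − (n+g+δ)·k gives f'(k) = n+g+δ, i.e. 0.45·k^(0.45−1) = 0.15, so k_gold = (0.45/0.15)^(1/0.55) ≈ 7.3704.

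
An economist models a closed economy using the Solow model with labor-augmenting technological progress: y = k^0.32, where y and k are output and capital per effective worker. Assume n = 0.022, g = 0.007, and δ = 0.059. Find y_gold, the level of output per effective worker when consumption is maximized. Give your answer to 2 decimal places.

Break-even investment rate: n + g + δ = 0.022 + 0.007 + 0.059 = 0.088.
Setting f'(k) = n+g+δ gives 0.32·k^(0.32−1) = 0.088, hence k_gold = (0.32/0.088)^(1/0.68) ≈ 6.6759.
Output: y_gold = k_gold^0.32 = 6.6759^0.32 ≈ 1.8359.

y_gold ≈ 1.84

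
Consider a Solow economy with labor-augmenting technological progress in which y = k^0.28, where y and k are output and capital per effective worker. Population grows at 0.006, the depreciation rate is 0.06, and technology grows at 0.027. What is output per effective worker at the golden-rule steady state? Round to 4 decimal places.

y_gold ≈ 1.5352

Capital per effective worker breaks even when investment replaces (n + g + δ)·k; here n + g + δ = 0.093.
At the golden rule the marginal product of capital equals n+g+δ: 0.28·k^(0.28−1) = 0.093. Solving, k_gold = (0.28/0.093)^(1/0.72) ≈ 4.6220.
Output: y_gold = k_gold^0.28 = 4.6220^0.28 ≈ 1.5352.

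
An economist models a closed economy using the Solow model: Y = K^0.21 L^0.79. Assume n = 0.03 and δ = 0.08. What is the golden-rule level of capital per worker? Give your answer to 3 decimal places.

k_gold ≈ 2.267

The effective depreciation rate is n + δ = 0.03 + 0.08 = 0.11.
Setting f'(k) = n+δ gives 0.21·k^(0.21−1) = 0.11, hence k_gold = (0.21/0.11)^(1/0.79) ≈ 2.2671.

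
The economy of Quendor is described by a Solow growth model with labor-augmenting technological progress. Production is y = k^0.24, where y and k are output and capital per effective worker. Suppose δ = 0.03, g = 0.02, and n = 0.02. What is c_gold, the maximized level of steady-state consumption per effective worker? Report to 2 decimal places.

c_gold ≈ 1.12

Break-even investment rate: n + g + δ = 0.02 + 0.02 + 0.03 = 0.07.
Golden rule sets MPK = n+g+δ: 0.24·k^(0.24−1) = 0.07, so k_gold = (0.24/0.07)^(1/0.76) ≈ 5.0594.
y_gold = 5.0594^0.24 ≈ 1.4756.
c_gold = y_gold − (n+g+δ)·k_gold = 1.4756 − 0.07·5.0594 ≈ 1.1215.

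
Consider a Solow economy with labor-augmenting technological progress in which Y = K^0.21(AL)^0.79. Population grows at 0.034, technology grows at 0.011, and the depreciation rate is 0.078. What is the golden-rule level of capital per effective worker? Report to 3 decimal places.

k_gold ≈ 1.968

The effective depreciation rate is n + g + δ = 0.034 + 0.011 + 0.078 = 0.123.
Golden rule sets MPK = n+g+δ: 0.21·k^(0.21−1) = 0.123, so k_gold = (0.21/0.123)^(1/0.79) ≈ 1.9682.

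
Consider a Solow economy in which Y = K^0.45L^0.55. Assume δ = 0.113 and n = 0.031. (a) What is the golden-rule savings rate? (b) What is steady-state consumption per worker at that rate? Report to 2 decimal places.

Break-even investment rate: n + δ = 0.031 + 0.113 = 0.144.
For Cobb-Douglas, s_gold equals capital's share: s_gold = 0.45.
Golden rule sets MPK = n+δ: 0.45·k^(0.45−1) = 0.144, so k_gold = (0.45/0.144)^(1/0.55) ≈ 7.9383.
y_gold = 7.9383^0.45 ≈ 2.5403; c_gold = (1−0.45)·y_gold ≈ 1.3971.

(a) s_gold = 0.45; (b) c_gold ≈ 1.40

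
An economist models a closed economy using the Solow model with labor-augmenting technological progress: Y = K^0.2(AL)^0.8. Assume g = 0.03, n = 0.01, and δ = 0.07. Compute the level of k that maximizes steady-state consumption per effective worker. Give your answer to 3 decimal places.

k_gold ≈ 2.111

Break-even investment rate: n + g + δ = 0.01 + 0.03 + 0.07 = 0.11.
Golden rule sets MPK = n+g+δ: 0.2·k^(0.2−1) = 0.11, so k_gold = (0.2/0.11)^(1/0.8) ≈ 2.1113.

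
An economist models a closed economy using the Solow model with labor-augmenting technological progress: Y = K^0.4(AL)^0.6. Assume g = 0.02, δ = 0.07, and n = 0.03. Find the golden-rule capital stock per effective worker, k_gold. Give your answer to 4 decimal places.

Break-even investment rate: n + g + δ = 0.03 + 0.02 + 0.07 = 0.12.
Setting f'(k) = n+g+δ gives 0.4·k^(0.4−1) = 0.12, hence k_gold = (0.4/0.12)^(1/0.6) ≈ 7.4381.

k_gold ≈ 7.4381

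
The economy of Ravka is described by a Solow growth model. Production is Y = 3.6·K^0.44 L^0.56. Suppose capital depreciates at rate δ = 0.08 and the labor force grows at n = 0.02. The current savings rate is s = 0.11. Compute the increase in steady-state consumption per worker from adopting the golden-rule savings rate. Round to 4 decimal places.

Δc ≈ 8.2193

n + δ = 0.02 + 0.08 = 0.1.
Current steady state (s = 0.11): k* = (0.11·3.6/0.1)^(1/0.56) ≈ 11.6765, y* = 3.6·11.6765^0.44 ≈ 10.6150, c* = (1−0.11)·10.6150 ≈ 9.4474.
Setting f'(k) = n+δ gives 0.44·3.6·k^(0.44−1) = 0.1, hence k_gold = (0.44·3.6/0.1)^(1/0.56) ≈ 138.8097.
y_gold = 3.6·138.8097^0.44 ≈ 31.5477, c_gold = y_gold − 0.1·k_gold ≈ 17.6667.
Gain: Δc = 17.6667 − 9.4474 ≈ 8.2193.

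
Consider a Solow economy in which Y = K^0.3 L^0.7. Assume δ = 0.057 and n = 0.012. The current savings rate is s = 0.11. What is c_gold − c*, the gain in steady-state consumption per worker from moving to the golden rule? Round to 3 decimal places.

The effective depreciation rate is n + δ = 0.012 + 0.057 = 0.069.
Current steady state (s = 0.11): k* = (0.11/0.069)^(1/0.7) ≈ 1.9469, y* = 1.9469^0.3 ≈ 1.2212, c* = (1−0.11)·1.2212 ≈ 1.0869.
Golden rule sets MPK = n+δ: 0.3·k^(0.3−1) = 0.069, so k_gold = (0.3/0.069)^(1/0.7) ≈ 8.1624.
y_gold = 8.1624^0.3 ≈ 1.8773, c_gold = y_gold − 0.069·k_gold ≈ 1.3141.
Gain: Δc = 1.3141 − 1.0869 ≈ 0.2272.

Δc ≈ 0.227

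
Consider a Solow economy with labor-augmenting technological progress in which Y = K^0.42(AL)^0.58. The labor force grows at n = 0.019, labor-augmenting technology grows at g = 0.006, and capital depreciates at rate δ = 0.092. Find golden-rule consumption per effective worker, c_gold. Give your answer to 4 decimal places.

n + g + δ = 0.019 + 0.006 + 0.092 = 0.117.
Golden rule sets MPK = n+g+δ: 0.42·k^(0.42−1) = 0.117, so k_gold = (0.42/0.117)^(1/0.58) ≈ 9.0574.
y_gold = 9.0574^0.42 ≈ 2.5231.
c_gold = y_gold − (n+g+δ)·k_gold = 2.5231 − 0.117·9.0574 ≈ 1.4634.

c_gold ≈ 1.4634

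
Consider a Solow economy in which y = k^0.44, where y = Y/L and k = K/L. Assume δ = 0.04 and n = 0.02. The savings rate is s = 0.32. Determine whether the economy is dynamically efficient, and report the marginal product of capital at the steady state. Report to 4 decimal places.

Capital per worker breaks even when investment replaces (n + δ)·k; here n + δ = 0.06.
Steady-state k*: s·k^0.44 = 0.06·k gives k* = (0.32/0.06)^(1/0.56) ≈ 19.8706.
MPK = 0.44·19.8706^(-0.56) ≈ 0.0825.
MPK > n+δ = 0.06, so the economy is dynamically efficient (under-saving).

dynamically efficient; MPK ≈ 0.0825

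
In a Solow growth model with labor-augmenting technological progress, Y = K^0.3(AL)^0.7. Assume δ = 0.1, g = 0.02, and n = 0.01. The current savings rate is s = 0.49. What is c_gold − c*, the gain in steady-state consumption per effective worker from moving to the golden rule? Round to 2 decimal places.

Δc ≈ 0.10

The effective depreciation rate is n + g + δ = 0.01 + 0.02 + 0.1 = 0.13.
Current steady state (s = 0.49): k* = (0.49/0.13)^(1/0.7) ≈ 6.6561, y* = 6.6561^0.3 ≈ 1.7659, c* = (1−0.49)·1.7659 ≈ 0.9006.
At the golden rule the marginal product of capital equals n+g+δ: 0.3·k^(0.3−1) = 0.13. Solving, k_gold = (0.3/0.13)^(1/0.7) ≈ 3.3024.
y_gold = 3.3024^0.3 ≈ 1.4310, c_gold = y_gold − 0.13·k_gold ≈ 1.0017.
Gain: Δc = 1.0017 − 0.9006 ≈ 0.1011.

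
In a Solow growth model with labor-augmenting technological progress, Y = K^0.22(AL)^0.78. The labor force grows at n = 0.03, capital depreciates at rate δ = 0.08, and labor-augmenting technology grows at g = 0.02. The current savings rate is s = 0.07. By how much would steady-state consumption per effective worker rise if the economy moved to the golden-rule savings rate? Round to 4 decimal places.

Break-even investment rate: n + g + δ = 0.03 + 0.02 + 0.08 = 0.13.
Current steady state (s = 0.07): k* = (0.07/0.13)^(1/0.78) ≈ 0.4522, y* = 0.4522^0.22 ≈ 0.8398, c* = (1−0.07)·0.8398 ≈ 0.7810.
Golden rule sets MPK = n+g+δ: 0.22·k^(0.22−1) = 0.13, so k_gold = (0.22/0.13)^(1/0.78) ≈ 1.9630.
y_gold = 1.9630^0.22 ≈ 1.1600, c_gold = y_gold − 0.13·k_gold ≈ 0.9048.
Gain: Δc = 0.9048 − 0.7810 ≈ 0.1238.

Δc ≈ 0.1238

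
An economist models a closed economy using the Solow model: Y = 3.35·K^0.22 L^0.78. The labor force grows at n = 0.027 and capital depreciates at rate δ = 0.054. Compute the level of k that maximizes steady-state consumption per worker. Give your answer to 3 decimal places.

k_gold ≈ 16.962

Capital per worker breaks even when investment replaces (n + δ)·k; here n + δ = 0.081.
At the golden rule the marginal product of capital equals n+δ: 0.22·3.35·k^(0.22−1) = 0.081. Solving, k_gold = (0.22·3.35/0.081)^(1/0.78) ≈ 16.9615.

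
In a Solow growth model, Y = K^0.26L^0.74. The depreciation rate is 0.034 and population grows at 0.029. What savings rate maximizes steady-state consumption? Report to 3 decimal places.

The effective depreciation rate is n + δ = 0.029 + 0.034 = 0.063.
At the golden rule MPK = n+δ, and in any Cobb-Douglas steady state s = (n+δ)·k/y = MPK·k/y = capital's share 0.26.

s_gold = 0.260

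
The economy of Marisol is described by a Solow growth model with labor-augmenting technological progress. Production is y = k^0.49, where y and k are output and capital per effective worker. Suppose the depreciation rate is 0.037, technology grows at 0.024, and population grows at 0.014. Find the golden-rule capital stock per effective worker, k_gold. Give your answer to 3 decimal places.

Break-even investment rate: n + g + δ = 0.014 + 0.024 + 0.037 = 0.075.
Maximizing c = f(k) − (n+g+δ)·k gives f'(k) = n+g+δ, i.e. 0.49·k^(0.49−1) = 0.075, so k_gold = (0.49/0.075)^(1/0.51) ≈ 39.6555.

k_gold ≈ 39.656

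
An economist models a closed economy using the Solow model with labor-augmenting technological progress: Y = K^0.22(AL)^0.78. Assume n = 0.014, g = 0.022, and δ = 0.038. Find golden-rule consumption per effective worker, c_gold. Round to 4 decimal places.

c_gold ≈ 1.0606

n + g + δ = 0.014 + 0.022 + 0.038 = 0.074.
Golden rule sets MPK = n+g+δ: 0.22·k^(0.22−1) = 0.074, so k_gold = (0.22/0.074)^(1/0.78) ≈ 4.0425.
y_gold = 4.0425^0.22 ≈ 1.3598.
c_gold = y_gold − (n+g+δ)·k_gold = 1.3598 − 0.074·4.0425 ≈ 1.0606.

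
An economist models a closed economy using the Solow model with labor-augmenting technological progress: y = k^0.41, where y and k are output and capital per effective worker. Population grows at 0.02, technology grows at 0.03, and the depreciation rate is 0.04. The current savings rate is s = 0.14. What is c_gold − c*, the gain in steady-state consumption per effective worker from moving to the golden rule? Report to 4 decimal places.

Δc ≈ 0.5232

n + g + δ = 0.02 + 0.03 + 0.04 = 0.09.
Current steady state (s = 0.14): k* = (0.14/0.09)^(1/0.59) ≈ 2.1146, y* = 2.1146^0.41 ≈ 1.3594, c* = (1−0.14)·1.3594 ≈ 1.1691.
Golden rule sets MPK = n+g+δ: 0.41·k^(0.41−1) = 0.09, so k_gold = (0.41/0.09)^(1/0.59) ≈ 13.0669.
y_gold = 13.0669^0.41 ≈ 2.8683, c_gold = y_gold − 0.09·k_gold ≈ 1.6923.
Gain: Δc = 1.6923 − 1.1691 ≈ 0.5232.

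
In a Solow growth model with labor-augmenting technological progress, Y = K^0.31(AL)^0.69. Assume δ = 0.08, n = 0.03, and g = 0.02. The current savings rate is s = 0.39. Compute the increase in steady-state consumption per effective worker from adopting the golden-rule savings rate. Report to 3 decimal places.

The effective depreciation rate is n + g + δ = 0.03 + 0.02 + 0.08 = 0.13.
Current steady state (s = 0.39): k* = (0.39/0.13)^(1/0.69) ≈ 4.9145, y* = 4.9145^0.31 ≈ 1.6382, c* = (1−0.39)·1.6382 ≈ 0.9993.
Setting f'(k) = n+g+δ gives 0.31·k^(0.31−1) = 0.13, hence k_gold = (0.31/0.13)^(1/0.69) ≈ 3.5236.
y_gold = 3.5236^0.31 ≈ 1.4776, c_gold = y_gold − 0.13·k_gold ≈ 1.0196.
Gain: Δc = 1.0196 − 0.9993 ≈ 0.0203.

Δc ≈ 0.020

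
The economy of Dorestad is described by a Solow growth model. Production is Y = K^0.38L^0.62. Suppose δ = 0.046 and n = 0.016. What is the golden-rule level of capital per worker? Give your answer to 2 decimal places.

The effective depreciation rate is n + δ = 0.016 + 0.046 = 0.062.
Maximizing c = f(k) − (n+δ)·k gives f'(k) = n+δ, i.e. 0.38·k^(0.38−1) = 0.062, so k_gold = (0.38/0.062)^(1/0.62) ≈ 18.6203.

k_gold ≈ 18.62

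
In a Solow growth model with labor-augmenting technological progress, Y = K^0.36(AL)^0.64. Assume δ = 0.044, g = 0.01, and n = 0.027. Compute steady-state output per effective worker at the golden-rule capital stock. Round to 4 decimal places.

The effective depreciation rate is n + g + δ = 0.027 + 0.01 + 0.044 = 0.081.
Golden rule sets MPK = n+g+δ: 0.36·k^(0.36−1) = 0.081, so k_gold = (0.36/0.081)^(1/0.64) ≈ 10.2852.
Output: y_gold = k_gold^0.36 = 10.2852^0.36 ≈ 2.3142.

y_gold ≈ 2.3142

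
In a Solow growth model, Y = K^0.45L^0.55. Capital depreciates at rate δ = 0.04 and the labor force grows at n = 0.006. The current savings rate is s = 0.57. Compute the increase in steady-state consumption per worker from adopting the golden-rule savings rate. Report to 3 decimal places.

Break-even investment rate: n + δ = 0.006 + 0.04 = 0.046.
Current steady state (s = 0.57): k* = (0.57/0.046)^(1/0.55) ≈ 97.1596, y* = 97.1596^0.45 ≈ 7.8409, c* = (1−0.57)·7.8409 ≈ 3.3716.
Golden rule sets MPK = n+δ: 0.45·k^(0.45−1) = 0.046, so k_gold = (0.45/0.046)^(1/0.55) ≈ 63.2160.
y_gold = 63.2160^0.45 ≈ 6.4621, c_gold = y_gold − 0.046·k_gold ≈ 3.5541.
Gain: Δc = 3.5541 − 3.3716 ≈ 0.1825.

Δc ≈ 0.183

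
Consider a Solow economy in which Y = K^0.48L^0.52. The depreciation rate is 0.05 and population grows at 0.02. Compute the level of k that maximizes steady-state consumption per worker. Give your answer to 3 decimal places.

Capital per worker breaks even when investment replaces (n + δ)·k; here n + δ = 0.07.
Maximizing c = f(k) − (n+δ)·k gives f'(k) = n+δ, i.e. 0.48·k^(0.48−1) = 0.07, so k_gold = (0.48/0.07)^(1/0.52) ≈ 40.5478.

k_gold ≈ 40.548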